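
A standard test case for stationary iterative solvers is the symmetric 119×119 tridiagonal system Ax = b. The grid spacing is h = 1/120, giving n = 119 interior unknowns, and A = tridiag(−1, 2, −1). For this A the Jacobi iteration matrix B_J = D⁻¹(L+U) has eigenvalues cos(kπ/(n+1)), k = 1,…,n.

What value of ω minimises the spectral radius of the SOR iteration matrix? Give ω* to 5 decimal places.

ω* = 1.94898

n=119: λ(B_J) = 1 − λ(A)/2 = cos(kπ/120); k=1 gives ρ_J = 0.99966.
√(1−ρ_J²) = |sin(π/120)| = 0.026177
So ω* = 2/1.026177 = 1.94898 (Young).
Hence ρ(B_{ω*}) = 1.94898 − 1 = 0.94898.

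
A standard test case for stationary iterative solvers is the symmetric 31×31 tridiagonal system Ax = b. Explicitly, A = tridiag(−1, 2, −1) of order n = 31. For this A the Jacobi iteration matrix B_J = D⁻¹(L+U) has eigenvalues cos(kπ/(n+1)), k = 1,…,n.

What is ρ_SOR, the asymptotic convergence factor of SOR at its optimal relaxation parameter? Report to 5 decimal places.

ρ_SOR = 0.82147

½·tridiag(1,0,1) at n=31: λ_k = cos(kπ/32); max |λ| at k=1 ⇒ ρ_J = cos(π/32) ≈ 0.99518.
root = sin(π/32) = 0.098017  (since 1−cos² = sin²).
So ω* = 2/1.098017 = 1.82147 (Young).
ρ_SOR = ω* − 1 ≈ 0.82147.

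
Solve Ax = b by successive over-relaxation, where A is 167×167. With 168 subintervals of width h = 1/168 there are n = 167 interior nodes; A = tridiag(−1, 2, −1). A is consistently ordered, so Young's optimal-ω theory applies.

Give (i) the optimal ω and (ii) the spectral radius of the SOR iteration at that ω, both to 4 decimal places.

ω* = 1.9633, ρ_SOR = 0.9633

n=167: λ(B_J) = 1 − λ(A)/2 = cos(kπ/168); k=1 gives ρ_J = 0.9998.
1 − cos²(π/168) = sin²(π/168) ⇒ √(1−ρ_J²) = sin(π/168) = 0.01870.
Young: ω* = 2/(1+√(1−ρ_J²)) = 2/(1+0.01870) = 2/1.01870 = 1.9633.
At ω = 1.9633 every |λ(B_ω)| = ω−1, so ρ_SOR = 0.9633.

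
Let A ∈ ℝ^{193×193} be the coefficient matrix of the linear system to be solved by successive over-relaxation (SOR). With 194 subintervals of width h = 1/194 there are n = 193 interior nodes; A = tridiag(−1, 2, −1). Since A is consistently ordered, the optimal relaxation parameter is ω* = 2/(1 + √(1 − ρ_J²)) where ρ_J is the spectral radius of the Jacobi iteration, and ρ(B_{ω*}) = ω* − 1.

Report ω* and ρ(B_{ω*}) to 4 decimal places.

ω* = 1.9681, ρ_SOR = 0.9681

n=193: λ(B_J) = 1 − λ(A)/2 = cos(kπ/194); k=1 gives ρ_J = 0.9999.
√(1 − cos²(π/194)) = sin(π/194) ≈ 0.01619.
ω* = 2 / (1 + 0.01619) = 2 / 1.01619 ≈ 1.9681.
ρ_SOR = ω* − 1 ≈ 0.9681.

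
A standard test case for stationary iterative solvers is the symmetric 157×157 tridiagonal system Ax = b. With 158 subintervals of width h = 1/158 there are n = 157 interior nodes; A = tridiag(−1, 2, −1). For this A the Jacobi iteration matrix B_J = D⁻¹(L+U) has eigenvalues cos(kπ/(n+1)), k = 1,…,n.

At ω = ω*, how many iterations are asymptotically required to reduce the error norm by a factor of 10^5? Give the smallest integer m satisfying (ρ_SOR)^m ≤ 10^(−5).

½·tridiag(1,0,1) at n=157: λ_k = cos(kπ/158); max |λ| at k=1 ⇒ ρ_J = cos(π/158) ≈ 0.9998023.
√(1 − cos²(π/158)) = sin(π/158) ≈ 0.0198822.
ω* = 2/(1 + 0.0198822) = 2/1.0198822 = 1.9610108.
[ρ_SOR] ω* − 1 = 0.9610108.
5·ln10 = 11.5129; −ln(0.9610108) = 0.0397696; m = ⌈11.5129/0.0397696⌉ = ⌈289.490⌉ = 290.

m = 290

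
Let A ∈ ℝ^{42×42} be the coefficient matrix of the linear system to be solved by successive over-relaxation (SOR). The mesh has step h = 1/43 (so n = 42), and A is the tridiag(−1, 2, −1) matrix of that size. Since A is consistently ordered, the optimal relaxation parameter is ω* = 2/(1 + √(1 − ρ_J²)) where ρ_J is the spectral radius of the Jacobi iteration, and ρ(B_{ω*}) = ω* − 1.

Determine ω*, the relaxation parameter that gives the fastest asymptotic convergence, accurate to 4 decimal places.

ω* = 1.8639

n=42: λ(B_J) = 1 − λ(A)/2 = cos(kπ/43); k=1 gives ρ_J = 0.9973.
√(1−ρ_J²) simplifies to sin(π/43) = 0.07300.
Then 2/(1+√(1−ρ_J²)) = 2/(1+0.07300); ω* = 2/1.07300 = 1.8639.
ρ(B_{ω*}) = ω*−1 = 0.8639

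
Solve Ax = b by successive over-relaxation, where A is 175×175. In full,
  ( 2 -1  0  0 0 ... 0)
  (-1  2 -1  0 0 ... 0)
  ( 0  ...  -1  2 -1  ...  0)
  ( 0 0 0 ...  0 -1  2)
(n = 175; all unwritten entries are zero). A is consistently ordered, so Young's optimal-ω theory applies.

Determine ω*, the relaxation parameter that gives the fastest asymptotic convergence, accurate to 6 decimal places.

ρ_J = max_k |cos(kπ/176)| = cos(π/176) = 0.999841
√(1 − cos²(π/176)) = sin(π/176) ≈ 0.0178490.
Then 2/(1+√(1−ρ_J²)) = 2/(1+0.0178490); ω* = 2/1.0178490 = 1.964928.
Hence ρ(B_{ω*}) = 1.964928 − 1 = 0.964928.

ω* = 1.964928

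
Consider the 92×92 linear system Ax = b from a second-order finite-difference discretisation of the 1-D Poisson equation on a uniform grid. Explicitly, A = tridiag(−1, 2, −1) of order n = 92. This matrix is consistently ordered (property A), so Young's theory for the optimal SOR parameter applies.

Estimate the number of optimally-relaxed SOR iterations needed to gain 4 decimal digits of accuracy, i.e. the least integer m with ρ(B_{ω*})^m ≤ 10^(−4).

ρ_J = max_k |cos(kπ/93)| = cos(π/93) = 0.9994295
√(1 − cos²(π/93)) = sin(π/93) ≈ 0.0337741.
Young: ω* = 2/(1+√(1−ρ_J²)) = 2/(1+0.0337741) = 2/1.0337741 = 1.9346586.
and ρ(B_{ω*}) = 1.9346586 − 1 = 0.9346586.
m ≥ 4·ln10 / (−ln 0.9346586) = 136.300; smallest integer m = 137.

m = 137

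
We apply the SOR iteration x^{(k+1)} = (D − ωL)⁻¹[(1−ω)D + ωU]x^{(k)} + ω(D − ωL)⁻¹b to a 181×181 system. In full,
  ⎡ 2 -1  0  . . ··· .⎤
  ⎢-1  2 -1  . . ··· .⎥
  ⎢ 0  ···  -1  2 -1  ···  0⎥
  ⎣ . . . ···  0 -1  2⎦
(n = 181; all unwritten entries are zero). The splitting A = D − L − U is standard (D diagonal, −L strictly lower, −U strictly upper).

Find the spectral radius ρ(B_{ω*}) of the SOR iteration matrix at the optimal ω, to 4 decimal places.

n=181: λ(B_J) = 1 − λ(A)/2 = cos(kπ/182); k=1 gives ρ_J = 0.9999.
1 − cos²(π/182) = sin²(π/182) ⇒ √(1−ρ_J²) = sin(π/182) = 0.01726.
So ω* = 2/1.01726 = 1.9661 (Young).
ρ_SOR = ω* − 1 = 1.9661 − 1 = 0.9661.

ρ_SOR = 0.9661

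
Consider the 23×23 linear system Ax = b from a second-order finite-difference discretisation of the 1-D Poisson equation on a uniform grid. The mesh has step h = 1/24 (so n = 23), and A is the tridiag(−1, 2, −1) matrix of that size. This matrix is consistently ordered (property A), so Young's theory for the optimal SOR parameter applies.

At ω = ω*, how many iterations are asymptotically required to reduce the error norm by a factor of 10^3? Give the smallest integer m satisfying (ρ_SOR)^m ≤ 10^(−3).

m = 27

n=23: λ(B_J) = 1 − λ(A)/2 = cos(kπ/24); k=1 gives ρ_J = 0.9914449.
1 − cos²(π/24) = sin²(π/24) ⇒ √(1−ρ_J²) = sin(π/24) = 0.1305262.
Young: ω* = 2/(1+√(1−ρ_J²)) = 2/(1+0.1305262) = 2/1.1305262 = 1.7690877.
Hence ρ(B_{ω*}) = 1.7690877 − 1 = 0.7690877.
ρ_SOR^m ≤ 10^(−3) ⇔ m ≥ 3·ln10/(−ln 0.7690877) = 6.90776/0.26255 = 26.310; m = ⌈26.310⌉ = 27.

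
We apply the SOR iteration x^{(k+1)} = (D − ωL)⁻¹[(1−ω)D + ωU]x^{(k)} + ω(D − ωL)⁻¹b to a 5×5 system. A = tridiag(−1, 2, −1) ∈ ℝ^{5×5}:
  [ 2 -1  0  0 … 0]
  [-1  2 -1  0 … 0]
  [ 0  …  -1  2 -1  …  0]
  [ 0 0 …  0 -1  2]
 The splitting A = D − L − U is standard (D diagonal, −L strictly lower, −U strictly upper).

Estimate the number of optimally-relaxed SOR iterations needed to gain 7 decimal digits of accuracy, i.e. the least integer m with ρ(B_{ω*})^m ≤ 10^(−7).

m = 15

spectrum of D⁻¹(L+U) = {cos(kπ/6) : 1≤k≤5}; ρ_J = cos(π/6) = 0.8660254.
√(1−ρ_J²) = |sin(π/6)| = 0.5000000
ω* = 2 / (1 + 0.5000000) = 2 / 1.5000000 ≈ 1.3333333.
and ρ(B_{ω*}) = 1.3333333 − 1 = 0.3333333.
m ≥ 7·ln10 / (−ln 0.3333333) = 14.671; smallest integer m = 15.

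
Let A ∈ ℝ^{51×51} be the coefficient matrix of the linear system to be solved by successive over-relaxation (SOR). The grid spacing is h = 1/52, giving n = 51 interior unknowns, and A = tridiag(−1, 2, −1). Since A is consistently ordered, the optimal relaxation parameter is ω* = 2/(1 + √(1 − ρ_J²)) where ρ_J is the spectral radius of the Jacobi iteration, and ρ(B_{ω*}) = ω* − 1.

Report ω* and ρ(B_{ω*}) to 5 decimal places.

[ρ_J] n=51: ρ(B_J) = cos(π/(n+1)) = cos(π/52) = 0.99818.
√(1 − cos²(π/52)) = sin(π/52) ≈ 0.060378.
ω* = 2/(1+0.060378) = 1.88612
and ρ(B_{ω*}) = 1.88612 − 1 = 0.88612.

ω* = 1.88612, ρ_SOR = 0.88612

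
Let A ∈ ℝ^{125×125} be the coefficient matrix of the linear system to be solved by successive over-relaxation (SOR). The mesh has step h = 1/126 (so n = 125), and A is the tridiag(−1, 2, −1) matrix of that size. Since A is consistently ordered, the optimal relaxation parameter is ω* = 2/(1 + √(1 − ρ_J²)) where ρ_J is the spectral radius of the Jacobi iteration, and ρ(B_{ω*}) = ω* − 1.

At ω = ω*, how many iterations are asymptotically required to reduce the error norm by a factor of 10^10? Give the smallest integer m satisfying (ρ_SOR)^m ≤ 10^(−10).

With n=125, ρ(Jacobi) = cos(π/126) = 0.9996892.
root = sin(π/126) = 0.0249307  (since 1−cos² = sin²).
Young: ω* = 2/(1+√(1−ρ_J²)) = 2/(1+0.0249307) = 2/1.0249307 = 1.9513514.
ρ_SOR = ω* − 1 ≈ 0.9513514.
m ≥ 10·ln10 / (−ln 0.9513514) = 461.702; smallest integer m = 462.

m = 462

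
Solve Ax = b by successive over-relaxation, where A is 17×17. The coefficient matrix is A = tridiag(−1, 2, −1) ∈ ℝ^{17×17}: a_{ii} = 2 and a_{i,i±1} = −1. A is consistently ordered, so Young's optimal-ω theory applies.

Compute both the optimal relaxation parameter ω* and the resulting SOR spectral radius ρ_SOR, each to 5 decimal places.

ω* = 1.70409, ρ_SOR = 0.70409

n=17: λ(B_J) = 1 − λ(A)/2 = cos(kπ/18); k=1 gives ρ_J = 0.98481.
root = sin(π/18) = 0.173648  (since 1−cos² = sin²).
ω* = 2 / (1 + 0.173648) = 2 / 1.173648 ≈ 1.70409.
ρ_SOR = ω* − 1 ≈ 0.70409.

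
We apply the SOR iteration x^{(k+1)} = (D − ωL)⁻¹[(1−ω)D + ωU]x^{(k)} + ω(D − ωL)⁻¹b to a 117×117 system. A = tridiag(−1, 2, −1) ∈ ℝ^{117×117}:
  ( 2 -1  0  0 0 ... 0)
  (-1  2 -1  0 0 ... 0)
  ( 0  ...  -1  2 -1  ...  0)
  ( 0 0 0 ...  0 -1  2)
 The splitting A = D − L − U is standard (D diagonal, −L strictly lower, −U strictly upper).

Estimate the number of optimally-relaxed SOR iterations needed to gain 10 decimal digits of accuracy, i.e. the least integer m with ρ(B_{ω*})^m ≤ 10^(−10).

ρ_J = max_k |cos(kπ/118)| = cos(π/118) = 0.9996456
√(1 − cos²(π/118)) = sin(π/118) ≈ 0.0266205.
ω* = 2/(1 + 0.0266205) = 2/1.0266205 = 1.9481396.
and ρ(B_{ω*}) = 1.9481396 − 1 = 0.9481396.
Need (0.9481396)^m ≤ 10^(−10): m ≥ 10·ln10/|ln 0.9481396| = 23.0259/0.0532535 = 432.383 ⇒ m = 433.

m = 433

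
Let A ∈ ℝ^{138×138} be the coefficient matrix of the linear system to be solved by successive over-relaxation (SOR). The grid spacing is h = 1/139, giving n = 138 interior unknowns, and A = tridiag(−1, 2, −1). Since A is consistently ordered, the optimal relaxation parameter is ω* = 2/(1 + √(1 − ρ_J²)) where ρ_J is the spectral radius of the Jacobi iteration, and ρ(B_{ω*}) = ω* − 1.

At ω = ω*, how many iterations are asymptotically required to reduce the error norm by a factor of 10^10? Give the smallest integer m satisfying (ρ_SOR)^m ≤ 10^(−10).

m = 510

spectrum of D⁻¹(L+U) = {cos(kπ/139) : 1≤k≤138}; ρ_J = cos(π/139) = 0.9997446.
√(1−ρ_J²) simplifies to sin(π/139) = 0.0225995.
ω* = 2 / (1 + 0.0225995) = 2 / 1.0225995 ≈ 1.9557999.
[ρ_SOR] ω* − 1 = 0.9557999.
For 10 digits: m = 10·ln10 / (−ln 0.9557999) = 23.0259/0.0452067 = 509.347; round up → m = 510.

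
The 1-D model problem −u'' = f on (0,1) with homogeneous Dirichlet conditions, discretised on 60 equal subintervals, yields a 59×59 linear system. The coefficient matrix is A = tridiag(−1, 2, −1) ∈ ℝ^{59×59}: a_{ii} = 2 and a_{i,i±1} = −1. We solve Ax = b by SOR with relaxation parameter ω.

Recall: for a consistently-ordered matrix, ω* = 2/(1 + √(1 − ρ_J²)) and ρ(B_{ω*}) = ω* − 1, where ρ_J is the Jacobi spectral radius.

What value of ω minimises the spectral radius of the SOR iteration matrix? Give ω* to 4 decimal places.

ρ_J = max_k |cos(kπ/60)| = cos(π/60) = 0.9986
root = sin(π/60) = 0.05234  (since 1−cos² = sin²).
ω* = 2 / (1 + 0.05234) = 2 / 1.05234 ≈ 1.9005.
ρ_SOR = ω* − 1 ≈ 0.9005.

ω* = 1.9005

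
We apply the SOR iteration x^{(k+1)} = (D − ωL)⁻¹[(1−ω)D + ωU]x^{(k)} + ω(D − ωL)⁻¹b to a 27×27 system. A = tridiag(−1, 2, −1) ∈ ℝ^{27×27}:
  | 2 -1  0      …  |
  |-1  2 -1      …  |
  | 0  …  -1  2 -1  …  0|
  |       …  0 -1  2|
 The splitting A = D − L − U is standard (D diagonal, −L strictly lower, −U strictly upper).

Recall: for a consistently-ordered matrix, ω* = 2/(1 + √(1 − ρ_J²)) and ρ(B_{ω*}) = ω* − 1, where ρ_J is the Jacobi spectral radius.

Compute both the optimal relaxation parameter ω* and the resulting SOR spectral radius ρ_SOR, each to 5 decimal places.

½·tridiag(1,0,1) at n=27: λ_k = cos(kπ/28); max |λ| at k=1 ⇒ ρ_J = cos(π/28) ≈ 0.99371.
root = sin(π/28) = 0.111964  (since 1−cos² = sin²).
So ω* = 2/1.111964 = 1.79862 (Young).
Hence ρ(B_{ω*}) = 1.79862 − 1 = 0.79862.

ω* = 1.79862, ρ_SOR = 0.79862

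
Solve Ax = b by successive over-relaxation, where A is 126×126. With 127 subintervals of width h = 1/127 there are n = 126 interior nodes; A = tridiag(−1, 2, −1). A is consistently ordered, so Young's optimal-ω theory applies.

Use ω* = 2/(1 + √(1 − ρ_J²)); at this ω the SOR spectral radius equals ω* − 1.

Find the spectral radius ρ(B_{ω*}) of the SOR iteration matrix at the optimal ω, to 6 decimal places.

ρ_SOR = 0.951725

n=126: λ(B_J) = 1 − λ(A)/2 = cos(kπ/127); k=1 gives ρ_J = 0.999694.
root = sin(π/127) = 0.0247344  (since 1−cos² = sin²).
ω* = 2/(1 + 0.0247344) = 2/1.0247344 = 1.951725.
and ρ(B_{ω*}) = 1.951725 − 1 = 0.951725.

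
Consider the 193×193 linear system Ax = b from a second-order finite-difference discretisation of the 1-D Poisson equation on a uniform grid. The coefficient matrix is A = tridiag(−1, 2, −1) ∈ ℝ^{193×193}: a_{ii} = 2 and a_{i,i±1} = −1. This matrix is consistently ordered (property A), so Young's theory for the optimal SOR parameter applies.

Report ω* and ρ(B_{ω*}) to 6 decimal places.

ω* = 1.968130, ρ_SOR = 0.968130

B_J for the 193×193 system has eigenvalues cos(kπ/194); ρ_J = cos(π/194) = 0.999869.
√(1−ρ_J²) simplifies to sin(π/194) = 0.0161931.
Then 2/(1+√(1−ρ_J²)) = 2/(1+0.0161931); ω* = 2/1.0161931 = 1.968130.
and ρ(B_{ω*}) = 1.968130 − 1 = 0.968130.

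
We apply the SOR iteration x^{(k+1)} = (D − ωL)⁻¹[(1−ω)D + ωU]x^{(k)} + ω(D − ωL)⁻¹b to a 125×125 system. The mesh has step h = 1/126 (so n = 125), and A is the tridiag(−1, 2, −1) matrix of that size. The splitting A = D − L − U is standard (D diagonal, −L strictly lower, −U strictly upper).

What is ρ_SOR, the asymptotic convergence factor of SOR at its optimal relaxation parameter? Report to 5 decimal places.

ρ_J = max_k |cos(kπ/126)| = cos(π/126) = 0.99969
root = sin(π/126) = 0.024931  (since 1−cos² = sin²).
ω* = 2 / (1 + 0.024931) = 2 / 1.024931 ≈ 1.95135.
Hence ρ(B_{ω*}) = 1.95135 − 1 = 0.95135.

ρ_SOR = 0.95135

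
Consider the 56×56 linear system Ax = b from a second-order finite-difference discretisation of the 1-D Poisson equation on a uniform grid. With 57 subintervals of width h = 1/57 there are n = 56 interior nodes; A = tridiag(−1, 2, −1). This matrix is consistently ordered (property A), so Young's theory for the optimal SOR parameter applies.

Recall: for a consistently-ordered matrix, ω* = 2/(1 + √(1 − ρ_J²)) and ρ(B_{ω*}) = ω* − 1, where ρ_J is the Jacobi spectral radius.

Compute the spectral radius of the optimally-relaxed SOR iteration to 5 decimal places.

With n=56, ρ(Jacobi) = cos(π/57) = 0.99848.
√(1−ρ_J²) = |sin(π/57)| = 0.055088
ω* = 2/(1+0.055088) = 1.89558
and ρ(B_{ω*}) = 1.89558 − 1 = 0.89558.

ρ_SOR = 0.89558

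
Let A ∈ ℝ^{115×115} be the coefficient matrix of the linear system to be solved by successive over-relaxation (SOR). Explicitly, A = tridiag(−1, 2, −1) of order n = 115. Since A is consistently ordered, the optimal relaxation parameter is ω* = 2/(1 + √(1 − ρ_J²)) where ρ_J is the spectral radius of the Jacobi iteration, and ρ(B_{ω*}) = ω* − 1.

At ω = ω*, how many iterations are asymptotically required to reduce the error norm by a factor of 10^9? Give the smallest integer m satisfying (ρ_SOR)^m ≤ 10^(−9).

m = 383

B_J for the 115×115 system has eigenvalues cos(kπ/116); ρ_J = cos(π/116) = 0.9996333.
√(1 − cos²(π/116)) = sin(π/116) ≈ 0.0270794.
ω* = 2 / (1 + 0.0270794) = 2 / 1.0270794 ≈ 1.9472691.
Hence ρ(B_{ω*}) = 1.9472691 − 1 = 0.9472691.
ρ_SOR^m ≤ 10^(−9) ⇔ m ≥ 9·ln10/(−ln 0.9472691) = 20.7233/0.0541721 = 382.546; m = ⌈382.546⌉ = 383.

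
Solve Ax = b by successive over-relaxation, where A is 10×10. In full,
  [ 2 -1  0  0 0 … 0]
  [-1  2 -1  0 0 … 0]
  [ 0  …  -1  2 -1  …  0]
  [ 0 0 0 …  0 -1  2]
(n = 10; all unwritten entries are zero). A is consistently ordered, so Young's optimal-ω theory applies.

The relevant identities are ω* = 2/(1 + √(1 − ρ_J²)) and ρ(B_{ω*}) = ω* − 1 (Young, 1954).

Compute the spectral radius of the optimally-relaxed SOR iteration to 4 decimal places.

n=10: λ(B_J) = 1 − λ(A)/2 = cos(kπ/11); k=1 gives ρ_J = 0.9595.
√(1 − cos²(π/11)) = sin(π/11) ≈ 0.28173.
[ω*] 2 ÷ (1 + 0.28173) = 2 ÷ 1.28173 = 1.5604.
At ω = 1.5604 every |λ(B_ω)| = ω−1, so ρ_SOR = 0.5604.

ρ_SOR = 0.5604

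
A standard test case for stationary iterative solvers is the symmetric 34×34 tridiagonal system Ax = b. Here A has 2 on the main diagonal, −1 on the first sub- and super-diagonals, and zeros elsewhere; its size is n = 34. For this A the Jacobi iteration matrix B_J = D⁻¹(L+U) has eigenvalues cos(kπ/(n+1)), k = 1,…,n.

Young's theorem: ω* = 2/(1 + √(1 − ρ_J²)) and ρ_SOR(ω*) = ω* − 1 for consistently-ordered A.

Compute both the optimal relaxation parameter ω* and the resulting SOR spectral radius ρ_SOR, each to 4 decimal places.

ω* = 1.8355, ρ_SOR = 0.8355

With n=34, ρ(Jacobi) = cos(π/35) = 0.9960.
√(1−ρ_J²) simplifies to sin(π/35) = 0.08964.
[ω*] 2 ÷ (1 + 0.08964) = 2 ÷ 1.08964 = 1.8355.
At ω = 1.8355 every |λ(B_ω)| = ω−1, so ρ_SOR = 0.8355.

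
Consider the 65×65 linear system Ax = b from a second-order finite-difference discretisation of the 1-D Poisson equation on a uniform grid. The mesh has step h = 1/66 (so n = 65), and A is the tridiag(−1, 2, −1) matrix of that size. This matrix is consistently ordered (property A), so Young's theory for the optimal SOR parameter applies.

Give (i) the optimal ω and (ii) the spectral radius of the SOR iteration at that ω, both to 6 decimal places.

ω* = 1.909159, ρ_SOR = 0.909159

ρ_J = max_k |cos(kπ/66)| = cos(π/66) = 0.998867
√(1−ρ_J²) = |sin(π/66)| = 0.0475819
So ω* = 2/1.0475819 = 1.909159 (Young).
ρ(B_{ω*}) = ω*−1 = 0.909159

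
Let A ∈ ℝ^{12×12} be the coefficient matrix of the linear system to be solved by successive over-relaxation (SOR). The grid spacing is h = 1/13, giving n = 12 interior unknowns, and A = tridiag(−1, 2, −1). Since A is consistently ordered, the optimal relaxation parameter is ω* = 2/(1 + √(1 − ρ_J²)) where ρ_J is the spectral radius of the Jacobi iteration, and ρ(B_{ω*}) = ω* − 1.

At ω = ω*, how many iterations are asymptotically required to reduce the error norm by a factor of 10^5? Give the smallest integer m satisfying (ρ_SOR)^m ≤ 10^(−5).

[ρ_J] n=12: ρ(B_J) = cos(π/(n+1)) = cos(π/13) = 0.9709418.
√(1−ρ_J²) simplifies to sin(π/13) = 0.2393157.
ω* = 2/(1 + 0.2393157) = 2/1.2393157 = 1.6137938.
At ω = 1.6137938 every |λ(B_ω)| = ω−1, so ρ_SOR = 0.6137938.
5·ln10 = 11.5129; −ln(0.6137938) = 0.488096; m = ⌈11.5129/0.488096⌉ = ⌈23.587⌉ = 24.

m = 24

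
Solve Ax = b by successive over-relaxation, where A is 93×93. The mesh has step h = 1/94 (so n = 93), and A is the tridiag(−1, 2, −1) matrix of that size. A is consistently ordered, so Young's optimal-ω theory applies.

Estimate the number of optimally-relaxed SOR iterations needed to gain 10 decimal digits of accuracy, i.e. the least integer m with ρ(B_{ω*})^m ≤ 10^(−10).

m = 345

With n=93, ρ(Jacobi) = cos(π/94) = 0.9994416.
√(1−ρ_J²) simplifies to sin(π/94) = 0.0334150.
Then 2/(1+√(1−ρ_J²)) = 2/(1+0.0334150); ω* = 2/1.0334150 = 1.9353309.
ρ(B_{ω*}) = ω*−1 = 0.9353309
For 10 digits: m = 10·ln10 / (−ln 0.9353309) = 23.0259/0.0668549 = 344.416; round up → m = 345.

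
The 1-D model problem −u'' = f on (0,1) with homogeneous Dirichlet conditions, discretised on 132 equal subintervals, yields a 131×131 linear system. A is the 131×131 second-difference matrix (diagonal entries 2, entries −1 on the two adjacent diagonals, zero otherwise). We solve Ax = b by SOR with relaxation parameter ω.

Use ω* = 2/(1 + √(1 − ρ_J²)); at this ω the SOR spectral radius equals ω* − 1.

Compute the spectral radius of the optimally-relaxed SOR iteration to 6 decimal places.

ρ_SOR = 0.953511

ρ_J = max_k |cos(kπ/132)| = cos(π/132) = 0.999717
√(1−ρ_J²) = |sin(π/132)| = 0.0237977
ω* = 2 / (1 + 0.0237977) = 2 / 1.0237977 ≈ 1.953511.
ρ_SOR = ω* − 1 ≈ 0.953511.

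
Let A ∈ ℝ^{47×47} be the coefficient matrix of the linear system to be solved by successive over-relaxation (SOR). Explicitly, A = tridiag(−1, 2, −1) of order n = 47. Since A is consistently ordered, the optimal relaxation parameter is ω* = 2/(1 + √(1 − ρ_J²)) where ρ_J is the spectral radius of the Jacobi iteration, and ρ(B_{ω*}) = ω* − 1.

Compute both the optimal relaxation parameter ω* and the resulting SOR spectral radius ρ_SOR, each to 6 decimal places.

spectrum of D⁻¹(L+U) = {cos(kπ/48) : 1≤k≤47}; ρ_J = cos(π/48) = 0.997859.
√(1−ρ_J²) = |sin(π/48)| = 0.0654031
ω* = 2 / (1 + 0.0654031) = 2 / 1.0654031 ≈ 1.877224.
and ρ(B_{ω*}) = 1.877224 − 1 = 0.877224.

ω* = 1.877224, ρ_SOR = 0.877224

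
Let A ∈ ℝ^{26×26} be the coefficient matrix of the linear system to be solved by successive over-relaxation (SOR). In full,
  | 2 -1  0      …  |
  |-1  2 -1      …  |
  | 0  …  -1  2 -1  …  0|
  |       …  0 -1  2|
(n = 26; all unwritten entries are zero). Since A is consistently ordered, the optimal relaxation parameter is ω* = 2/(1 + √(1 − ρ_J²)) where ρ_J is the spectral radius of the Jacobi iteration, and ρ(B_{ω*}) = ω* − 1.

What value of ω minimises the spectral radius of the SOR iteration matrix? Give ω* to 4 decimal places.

n=26: λ(B_J) = 1 − λ(A)/2 = cos(kπ/27); k=1 gives ρ_J = 0.9932.
√(1−ρ_J²) simplifies to sin(π/27) = 0.11609.
[ω*] 2 ÷ (1 + 0.11609) = 2 ÷ 1.11609 = 1.7920.
Hence ρ(B_{ω*}) = 1.7920 − 1 = 0.7920.

ω* = 1.7920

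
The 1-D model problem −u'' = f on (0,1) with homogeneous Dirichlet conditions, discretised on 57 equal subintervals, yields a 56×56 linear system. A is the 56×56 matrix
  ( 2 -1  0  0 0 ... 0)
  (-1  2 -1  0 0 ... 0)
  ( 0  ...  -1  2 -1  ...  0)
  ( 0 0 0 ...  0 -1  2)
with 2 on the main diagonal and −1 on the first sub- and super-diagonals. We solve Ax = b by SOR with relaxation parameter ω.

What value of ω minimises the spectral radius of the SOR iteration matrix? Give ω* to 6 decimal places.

n=56: λ(B_J) = 1 − λ(A)/2 = cos(kπ/57); k=1 gives ρ_J = 0.998482.
√(1−ρ_J²) = |sin(π/57)| = 0.0550878
ω* = 2 / (1 + 0.0550878) = 2 / 1.0550878 ≈ 1.895577.
ρ_SOR = ω* − 1 ≈ 0.895577.

ω* = 1.895577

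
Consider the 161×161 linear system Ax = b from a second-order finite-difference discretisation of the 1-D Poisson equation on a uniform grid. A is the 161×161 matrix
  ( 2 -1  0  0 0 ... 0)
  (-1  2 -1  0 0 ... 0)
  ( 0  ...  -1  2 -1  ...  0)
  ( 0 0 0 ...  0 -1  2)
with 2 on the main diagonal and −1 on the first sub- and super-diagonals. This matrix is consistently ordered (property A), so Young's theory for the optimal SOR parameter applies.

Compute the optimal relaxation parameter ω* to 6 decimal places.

B_J for the 161×161 system has eigenvalues cos(kπ/162); ρ_J = cos(π/162) = 0.999812.
√(1−ρ_J²) simplifies to sin(π/162) = 0.0193913.
[ω*] 2 ÷ (1 + 0.0193913) = 2 ÷ 1.0193913 = 1.961955.
ρ_SOR = ω* − 1 ≈ 0.961955.

ω* = 1.961955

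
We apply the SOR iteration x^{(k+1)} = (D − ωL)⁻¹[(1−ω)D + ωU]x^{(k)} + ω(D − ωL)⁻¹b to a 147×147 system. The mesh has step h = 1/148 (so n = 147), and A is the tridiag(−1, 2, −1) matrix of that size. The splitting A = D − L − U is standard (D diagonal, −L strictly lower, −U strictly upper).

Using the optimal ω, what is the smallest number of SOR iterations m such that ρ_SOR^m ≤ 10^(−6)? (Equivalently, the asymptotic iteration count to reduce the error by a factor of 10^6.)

m = 326

ρ_J = max_k |cos(kπ/148)| = cos(π/148) = 0.9997747
√(1−ρ_J²) = |sin(π/148)| = 0.0212254
ω* = 2 / (1 + 0.0212254) = 2 / 1.0212254 ≈ 1.9584315.
ρ_SOR = ω* − 1 = 1.9584315 − 1 = 0.9584315.
m ≥ 6·ln10 / (−ln 0.9584315) = 325.398; smallest integer m = 326.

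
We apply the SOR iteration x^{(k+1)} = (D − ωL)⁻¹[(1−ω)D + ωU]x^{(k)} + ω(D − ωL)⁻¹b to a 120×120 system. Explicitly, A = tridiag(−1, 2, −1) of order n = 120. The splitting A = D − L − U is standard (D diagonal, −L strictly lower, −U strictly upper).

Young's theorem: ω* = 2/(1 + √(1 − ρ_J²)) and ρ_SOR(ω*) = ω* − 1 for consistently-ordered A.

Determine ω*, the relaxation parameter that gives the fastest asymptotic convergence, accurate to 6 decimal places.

ω* = 1.949392

½·tridiag(1,0,1) at n=120: λ_k = cos(kπ/121); max |λ| at k=1 ⇒ ρ_J = cos(π/121) ≈ 0.999663.
1 − cos²(π/121) = sin²(π/121) ⇒ √(1−ρ_J²) = sin(π/121) = 0.0259607.
Then 2/(1+√(1−ρ_J²)) = 2/(1+0.0259607); ω* = 2/1.0259607 = 1.949392.
ρ_SOR = ω* − 1 = 1.949392 − 1 = 0.949392.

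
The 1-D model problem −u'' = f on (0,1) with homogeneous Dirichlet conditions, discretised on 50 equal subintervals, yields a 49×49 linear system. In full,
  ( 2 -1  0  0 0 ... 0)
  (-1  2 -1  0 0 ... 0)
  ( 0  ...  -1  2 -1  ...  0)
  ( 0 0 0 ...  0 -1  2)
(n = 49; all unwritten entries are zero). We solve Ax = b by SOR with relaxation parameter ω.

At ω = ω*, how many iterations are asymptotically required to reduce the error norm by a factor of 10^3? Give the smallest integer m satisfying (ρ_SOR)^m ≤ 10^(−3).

n=49: λ(B_J) = 1 − λ(A)/2 = cos(kπ/50); k=1 gives ρ_J = 0.9980267.
√(1 − cos²(π/50)) = sin(π/50) ≈ 0.0627905.
Young: ω* = 2/(1+√(1−ρ_J²)) = 2/(1+0.0627905) = 2/1.0627905 = 1.8818384.
ρ_SOR = ω* − 1 = 1.8818384 − 1 = 0.8818384.
For 3 digits: m = 3·ln10 / (−ln 0.8818384) = 6.90776/0.125746 = 54.934; round up → m = 55.

m = 55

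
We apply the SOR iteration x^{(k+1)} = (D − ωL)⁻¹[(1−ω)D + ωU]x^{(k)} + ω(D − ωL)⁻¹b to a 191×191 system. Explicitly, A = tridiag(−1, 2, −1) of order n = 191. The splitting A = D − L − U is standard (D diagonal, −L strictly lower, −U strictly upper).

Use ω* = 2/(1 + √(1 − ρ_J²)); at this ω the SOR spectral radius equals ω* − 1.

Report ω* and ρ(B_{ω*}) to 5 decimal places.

With n=191, ρ(Jacobi) = cos(π/192) = 0.99987.
√(1−ρ_J²) = |sin(π/192)| = 0.016362
[ω*] 2 ÷ (1 + 0.016362) = 2 ÷ 1.016362 = 1.96780.
ρ(B_{ω*}) = ω*−1 = 0.96780

ω* = 1.96780, ρ_SOR = 0.96780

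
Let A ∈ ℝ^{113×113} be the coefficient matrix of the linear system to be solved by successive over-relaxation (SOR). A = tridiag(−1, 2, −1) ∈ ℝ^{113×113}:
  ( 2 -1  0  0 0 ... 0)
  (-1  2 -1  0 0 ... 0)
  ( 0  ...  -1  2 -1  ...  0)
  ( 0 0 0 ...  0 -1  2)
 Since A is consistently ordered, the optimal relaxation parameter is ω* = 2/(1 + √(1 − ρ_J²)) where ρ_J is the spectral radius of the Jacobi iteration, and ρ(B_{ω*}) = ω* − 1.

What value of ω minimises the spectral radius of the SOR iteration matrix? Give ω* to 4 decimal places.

ω* = 1.9464

With n=113, ρ(Jacobi) = cos(π/114) = 0.9996.
√(1−ρ_J²) = |sin(π/114)| = 0.02755
ω* = 2 / (1 + 0.02755) = 2 / 1.02755 ≈ 1.9464.
ρ_SOR = ω* − 1 = 1.9464 − 1 = 0.9464.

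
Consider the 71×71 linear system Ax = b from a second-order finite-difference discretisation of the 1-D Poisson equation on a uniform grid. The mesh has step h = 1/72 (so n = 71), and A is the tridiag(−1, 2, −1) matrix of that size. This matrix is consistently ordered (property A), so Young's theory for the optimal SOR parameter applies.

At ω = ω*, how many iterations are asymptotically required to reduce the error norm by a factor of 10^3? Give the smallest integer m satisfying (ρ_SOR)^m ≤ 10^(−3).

m = 80

spectrum of D⁻¹(L+U) = {cos(kπ/72) : 1≤k≤71}; ρ_J = cos(π/72) = 0.9990482.
√(1−ρ_J²) = |sin(π/72)| = 0.0436194
ω* = 2/(1+0.0436194) = 1.9164075
At ω = 1.9164075 every |λ(B_ω)| = ω−1, so ρ_SOR = 0.9164075.
Need (0.9164075)^m ≤ 10^(−3): m ≥ 3·ln10/|ln 0.9164075| = 6.90776/0.0872941 = 79.132 ⇒ m = 80.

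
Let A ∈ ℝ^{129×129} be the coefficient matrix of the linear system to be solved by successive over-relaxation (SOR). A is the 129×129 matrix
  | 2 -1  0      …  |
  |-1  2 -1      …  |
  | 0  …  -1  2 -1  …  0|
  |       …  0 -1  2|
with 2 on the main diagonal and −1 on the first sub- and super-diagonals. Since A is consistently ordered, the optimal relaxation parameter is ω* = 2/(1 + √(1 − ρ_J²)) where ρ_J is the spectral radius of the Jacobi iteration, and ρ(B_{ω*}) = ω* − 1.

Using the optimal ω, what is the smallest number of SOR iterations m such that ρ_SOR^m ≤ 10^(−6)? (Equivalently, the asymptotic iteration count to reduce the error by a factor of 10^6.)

n=129: λ(B_J) = 1 − λ(A)/2 = cos(kπ/130); k=1 gives ρ_J = 0.9997080.
1 − cos²(π/130) = sin²(π/130) ⇒ √(1−ρ_J²) = sin(π/130) = 0.0241637.
[ω*] 2 ÷ (1 + 0.0241637) = 2 ÷ 1.0241637 = 1.9528128.
ρ_SOR = ω* − 1 = 1.9528128 − 1 = 0.9528128.
(0.9528128)^m ≤ 10^{−6}  ⇒  m·ln(0.9528128) ≤ −6·ln10  ⇒  m ≥ 285.817  ⇒  m = 286

m = 286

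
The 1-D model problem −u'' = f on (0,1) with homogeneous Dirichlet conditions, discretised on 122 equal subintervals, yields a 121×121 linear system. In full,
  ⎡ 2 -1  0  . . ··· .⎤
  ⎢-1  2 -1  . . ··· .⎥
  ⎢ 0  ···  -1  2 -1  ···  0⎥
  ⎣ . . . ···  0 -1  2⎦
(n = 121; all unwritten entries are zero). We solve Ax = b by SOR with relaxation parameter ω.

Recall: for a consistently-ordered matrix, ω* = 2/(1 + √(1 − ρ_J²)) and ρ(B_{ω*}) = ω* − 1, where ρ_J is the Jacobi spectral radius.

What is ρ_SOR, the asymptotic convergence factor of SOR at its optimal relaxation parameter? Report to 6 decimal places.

ρ_SOR = 0.949797

n=121: λ(B_J) = 1 − λ(A)/2 = cos(kπ/122); k=1 gives ρ_J = 0.999668.
root = sin(π/122) = 0.0257479  (since 1−cos² = sin²).
ω* = 2 / (1 + 0.0257479) = 2 / 1.0257479 ≈ 1.949797.
ρ_SOR = ω* − 1 = 1.949797 − 1 = 0.949797.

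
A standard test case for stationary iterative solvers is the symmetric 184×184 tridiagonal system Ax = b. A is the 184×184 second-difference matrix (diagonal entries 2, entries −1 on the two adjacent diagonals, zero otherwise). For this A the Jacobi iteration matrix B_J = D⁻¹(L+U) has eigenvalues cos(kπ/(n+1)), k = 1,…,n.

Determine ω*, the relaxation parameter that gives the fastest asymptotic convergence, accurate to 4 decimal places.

ω* = 1.9666

[ρ_J] n=184: ρ(B_J) = cos(π/(n+1)) = cos(π/185) = 0.9999.
1 − cos²(π/185) = sin²(π/185) ⇒ √(1−ρ_J²) = sin(π/185) = 0.01698.
Then 2/(1+√(1−ρ_J²)) = 2/(1+0.01698); ω* = 2/1.01698 = 1.9666.
ρ_SOR = ω* − 1 = 1.9666 − 1 = 0.9666.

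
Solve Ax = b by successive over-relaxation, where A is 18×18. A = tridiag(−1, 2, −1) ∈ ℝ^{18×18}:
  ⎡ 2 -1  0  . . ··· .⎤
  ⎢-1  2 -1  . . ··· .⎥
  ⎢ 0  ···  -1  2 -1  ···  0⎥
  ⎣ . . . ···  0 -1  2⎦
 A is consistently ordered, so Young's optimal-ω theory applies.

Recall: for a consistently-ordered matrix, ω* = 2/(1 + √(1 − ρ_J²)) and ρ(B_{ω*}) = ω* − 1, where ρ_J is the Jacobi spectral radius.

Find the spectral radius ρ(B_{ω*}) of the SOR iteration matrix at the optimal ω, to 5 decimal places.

ρ_SOR = 0.71734

[ρ_J] n=18: ρ(B_J) = cos(π/(n+1)) = cos(π/19) = 0.98636.
root = sin(π/19) = 0.164595  (since 1−cos² = sin²).
Then 2/(1+√(1−ρ_J²)) = 2/(1+0.164595); ω* = 2/1.164595 = 1.71734.
At ω = 1.71734 every |λ(B_ω)| = ω−1, so ρ_SOR = 0.71734.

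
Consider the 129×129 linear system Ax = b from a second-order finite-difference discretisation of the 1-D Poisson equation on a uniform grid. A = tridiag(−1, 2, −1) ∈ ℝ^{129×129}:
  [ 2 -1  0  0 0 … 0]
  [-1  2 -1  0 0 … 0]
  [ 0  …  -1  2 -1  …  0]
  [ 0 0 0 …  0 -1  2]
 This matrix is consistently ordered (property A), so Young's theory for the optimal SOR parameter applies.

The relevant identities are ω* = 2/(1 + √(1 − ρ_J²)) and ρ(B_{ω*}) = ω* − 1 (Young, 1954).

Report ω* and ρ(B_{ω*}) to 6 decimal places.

½·tridiag(1,0,1) at n=129: λ_k = cos(kπ/130); max |λ| at k=1 ⇒ ρ_J = cos(π/130) ≈ 0.999708.
1 − cos²(π/130) = sin²(π/130) ⇒ √(1−ρ_J²) = sin(π/130) = 0.0241637.
Then 2/(1+√(1−ρ_J²)) = 2/(1+0.0241637); ω* = 2/1.0241637 = 1.952813.
ρ_SOR = ω* − 1 = 1.952813 − 1 = 0.952813.

ω* = 1.952813, ρ_SOR = 0.952813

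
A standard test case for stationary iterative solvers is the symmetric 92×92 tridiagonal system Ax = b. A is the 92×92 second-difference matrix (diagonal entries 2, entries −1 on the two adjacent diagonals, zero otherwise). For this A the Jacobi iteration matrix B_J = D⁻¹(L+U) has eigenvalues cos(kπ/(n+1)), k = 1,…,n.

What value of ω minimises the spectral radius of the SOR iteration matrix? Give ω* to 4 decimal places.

B_J for the 92×92 system has eigenvalues cos(kπ/93); ρ_J = cos(π/93) = 0.9994.
root = sin(π/93) = 0.03377  (since 1−cos² = sin²).
So ω* = 2/1.03377 = 1.9347 (Young).
[ρ_SOR] ω* − 1 = 0.9347.

ω* = 1.9347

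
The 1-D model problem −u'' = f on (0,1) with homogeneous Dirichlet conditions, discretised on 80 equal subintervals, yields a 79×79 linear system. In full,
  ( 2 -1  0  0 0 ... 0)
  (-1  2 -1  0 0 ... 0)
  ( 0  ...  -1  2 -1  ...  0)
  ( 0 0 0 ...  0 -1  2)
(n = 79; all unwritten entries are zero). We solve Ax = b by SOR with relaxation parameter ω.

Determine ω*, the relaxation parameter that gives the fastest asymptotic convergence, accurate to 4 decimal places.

ω* = 1.9244

ρ_J = max_k |cos(kπ/80)| = cos(π/80) = 0.9992
√(1−ρ_J²) simplifies to sin(π/80) = 0.03926.
Young: ω* = 2/(1+√(1−ρ_J²)) = 2/(1+0.03926) = 2/1.03926 = 1.9244.
Hence ρ(B_{ω*}) = 1.9244 − 1 = 0.9244.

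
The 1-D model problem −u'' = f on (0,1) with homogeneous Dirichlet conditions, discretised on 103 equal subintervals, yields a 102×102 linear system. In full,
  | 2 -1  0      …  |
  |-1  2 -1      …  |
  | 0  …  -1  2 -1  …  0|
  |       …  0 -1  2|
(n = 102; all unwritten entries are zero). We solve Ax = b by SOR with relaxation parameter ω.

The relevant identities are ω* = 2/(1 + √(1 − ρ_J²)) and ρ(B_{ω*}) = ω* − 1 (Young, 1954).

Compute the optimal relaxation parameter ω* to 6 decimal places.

ω* = 1.940813

½·tridiag(1,0,1) at n=102: λ_k = cos(kπ/103); max |λ| at k=1 ⇒ ρ_J = cos(π/103) ≈ 0.999535.
1 − cos²(π/103) = sin²(π/103) ⇒ √(1−ρ_J²) = sin(π/103) = 0.0304962.
ω* = 2/(1+0.0304962) = 1.940813
[ρ_SOR] ω* − 1 = 0.940813.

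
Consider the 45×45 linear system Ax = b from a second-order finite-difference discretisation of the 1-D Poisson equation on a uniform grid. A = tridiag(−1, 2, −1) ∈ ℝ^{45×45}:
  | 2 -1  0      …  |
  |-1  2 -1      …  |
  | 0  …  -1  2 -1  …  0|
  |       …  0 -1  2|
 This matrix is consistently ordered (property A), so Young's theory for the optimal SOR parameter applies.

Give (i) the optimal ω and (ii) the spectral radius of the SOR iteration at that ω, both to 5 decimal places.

ω* = 1.87223, ρ_SOR = 0.87223

n=45: λ(B_J) = 1 − λ(A)/2 = cos(kπ/46); k=1 gives ρ_J = 0.99767.
1 − cos²(π/46) = sin²(π/46) ⇒ √(1−ρ_J²) = sin(π/46) = 0.068242.
ω* = 2/(1+0.068242) = 1.87223
ρ_SOR = ω* − 1 ≈ 0.87223.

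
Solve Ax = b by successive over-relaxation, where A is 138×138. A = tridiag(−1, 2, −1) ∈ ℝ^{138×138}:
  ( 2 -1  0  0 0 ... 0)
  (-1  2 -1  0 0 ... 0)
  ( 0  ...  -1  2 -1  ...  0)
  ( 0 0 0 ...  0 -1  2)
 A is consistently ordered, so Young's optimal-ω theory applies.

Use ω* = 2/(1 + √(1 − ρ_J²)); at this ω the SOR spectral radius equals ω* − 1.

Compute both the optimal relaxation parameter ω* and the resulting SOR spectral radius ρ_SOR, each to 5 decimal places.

spectrum of D⁻¹(L+U) = {cos(kπ/139) : 1≤k≤138}; ρ_J = cos(π/139) = 0.99974.
root = sin(π/139) = 0.022599  (since 1−cos² = sin²).
Young: ω* = 2/(1+√(1−ρ_J²)) = 2/(1+0.022599) = 2/1.022599 = 1.95580.
At ω = 1.95580 every |λ(B_ω)| = ω−1, so ρ_SOR = 0.95580.

ω* = 1.95580, ρ_SOR = 0.95580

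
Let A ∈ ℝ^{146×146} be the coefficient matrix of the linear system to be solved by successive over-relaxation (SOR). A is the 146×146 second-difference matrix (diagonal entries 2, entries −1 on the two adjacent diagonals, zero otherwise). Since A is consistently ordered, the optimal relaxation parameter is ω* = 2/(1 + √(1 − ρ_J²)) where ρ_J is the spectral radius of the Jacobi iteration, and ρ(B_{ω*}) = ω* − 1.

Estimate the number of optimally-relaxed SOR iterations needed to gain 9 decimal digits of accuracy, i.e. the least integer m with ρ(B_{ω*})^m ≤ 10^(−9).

n=146: λ(B_J) = 1 − λ(A)/2 = cos(kπ/147); k=1 gives ρ_J = 0.9997716.
√(1−ρ_J²) = |sin(π/147)| = 0.0213698
ω* = 2/(1 + 0.0213698) = 2/1.0213698 = 1.9581546.
[ρ_SOR] ω* − 1 = 0.9581546.
9·ln10 = 20.7233; −ln(0.9581546) = 0.0427461; m = ⌈20.7233/0.0427461⌉ = ⌈484.800⌉ = 485.

m = 485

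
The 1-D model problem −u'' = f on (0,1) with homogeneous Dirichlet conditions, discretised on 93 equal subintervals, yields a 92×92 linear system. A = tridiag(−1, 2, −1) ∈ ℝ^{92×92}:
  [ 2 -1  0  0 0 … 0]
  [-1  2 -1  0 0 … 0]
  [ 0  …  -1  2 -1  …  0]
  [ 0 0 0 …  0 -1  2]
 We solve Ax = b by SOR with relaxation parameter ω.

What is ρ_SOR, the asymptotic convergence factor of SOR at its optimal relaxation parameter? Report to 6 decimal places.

[ρ_J] n=92: ρ(B_J) = cos(π/(n+1)) = cos(π/93) = 0.999429.
√(1 − cos²(π/93)) = sin(π/93) ≈ 0.0337741.
ω* = 2 / (1 + 0.0337741) = 2 / 1.0337741 ≈ 1.934659.
Hence ρ(B_{ω*}) = 1.934659 − 1 = 0.934659.

ρ_SOR = 0.934659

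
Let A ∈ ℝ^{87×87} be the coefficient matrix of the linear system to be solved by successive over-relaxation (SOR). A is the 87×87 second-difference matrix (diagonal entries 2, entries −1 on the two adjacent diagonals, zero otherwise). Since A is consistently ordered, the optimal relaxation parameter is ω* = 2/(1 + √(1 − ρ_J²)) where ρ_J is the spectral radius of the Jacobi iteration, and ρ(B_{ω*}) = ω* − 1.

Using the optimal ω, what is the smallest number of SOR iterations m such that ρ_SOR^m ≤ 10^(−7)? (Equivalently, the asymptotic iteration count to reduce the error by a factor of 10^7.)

spectrum of D⁻¹(L+U) = {cos(kπ/88) : 1≤k≤87}; ρ_J = cos(π/88) = 0.9993628.
root = sin(π/88) = 0.0356923  (since 1−cos² = sin²).
ω* = 2 / (1 + 0.0356923) = 2 / 1.0356923 ≈ 1.9310755.
ρ_SOR = ω* − 1 = 1.9310755 − 1 = 0.9310755.
ρ_SOR^m ≤ 10^(−7) ⇔ m ≥ 7·ln10/(−ln 0.9310755) = 16.1181/0.0714149 = 225.697; m = ⌈225.697⌉ = 226.

m = 226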